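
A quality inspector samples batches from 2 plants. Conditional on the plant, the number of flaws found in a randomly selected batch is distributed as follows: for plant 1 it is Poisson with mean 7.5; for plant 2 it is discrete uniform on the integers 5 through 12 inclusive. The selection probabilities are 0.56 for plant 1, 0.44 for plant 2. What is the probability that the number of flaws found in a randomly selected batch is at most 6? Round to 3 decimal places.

Conditional on each plant, P(X ≤ 6): 1: 0.378155; 2: 0.25.
By total probability, P(X ≤ 6) = 0.56·0.378155 + 0.44·0.25 = 0.321767.

0.322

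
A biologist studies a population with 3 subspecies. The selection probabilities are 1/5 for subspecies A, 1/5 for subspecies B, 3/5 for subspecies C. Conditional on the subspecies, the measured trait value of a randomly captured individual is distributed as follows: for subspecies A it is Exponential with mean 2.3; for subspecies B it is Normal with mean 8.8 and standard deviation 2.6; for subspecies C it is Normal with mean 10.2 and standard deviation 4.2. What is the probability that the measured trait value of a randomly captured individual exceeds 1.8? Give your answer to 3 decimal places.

0.877

Conditional on each subspecies, P(X > 1.8): A: 0.457212; B: 0.996452; C: 0.97725.
By total probability, P(X > 1.8) = 0.2·0.457212 + 0.2·0.996452 + 0.6·0.97725 = 0.877083.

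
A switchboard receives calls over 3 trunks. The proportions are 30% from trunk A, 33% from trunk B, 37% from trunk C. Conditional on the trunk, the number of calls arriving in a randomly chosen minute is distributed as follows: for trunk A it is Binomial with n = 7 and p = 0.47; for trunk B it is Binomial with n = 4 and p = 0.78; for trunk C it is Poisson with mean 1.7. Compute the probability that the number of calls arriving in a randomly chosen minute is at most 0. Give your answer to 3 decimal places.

0.072

Conditional on each trunk, P(X ≤ 0): A: 0.0117471; B: 0.00234256; C: 0.182684.
By total probability, P(X ≤ 0) = 0.3·0.0117471 + 0.33·0.00234256 + 0.37·0.182684 = 0.0718901.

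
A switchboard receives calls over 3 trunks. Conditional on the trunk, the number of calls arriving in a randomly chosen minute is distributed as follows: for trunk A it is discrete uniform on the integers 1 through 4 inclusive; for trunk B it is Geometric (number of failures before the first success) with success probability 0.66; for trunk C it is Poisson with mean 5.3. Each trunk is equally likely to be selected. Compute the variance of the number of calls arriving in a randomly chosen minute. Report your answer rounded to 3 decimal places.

6.296

Per component, A: μ=2.5, E[X²]=7.5; B: μ=0.515152, E[X²]=1.04591; C: μ=5.3, E[X²]=33.39.
E[X] = 0.333333·2.5 + 0.333333·0.515152 + 0.333333·5.3 = 2.77172.
E[X²] = 0.333333·7.5 + 0.333333·1.04591 + 0.333333·33.39 = 13.9786.
Var(X) = E[X²] − (E[X])² = 13.9786 − 7.68242 = 6.29622.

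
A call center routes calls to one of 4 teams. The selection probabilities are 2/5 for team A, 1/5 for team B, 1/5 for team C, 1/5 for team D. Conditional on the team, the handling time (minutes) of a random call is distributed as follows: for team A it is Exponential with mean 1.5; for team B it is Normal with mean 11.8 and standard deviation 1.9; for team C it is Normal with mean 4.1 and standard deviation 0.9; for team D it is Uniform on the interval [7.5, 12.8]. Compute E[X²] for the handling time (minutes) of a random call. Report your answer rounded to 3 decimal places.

For each component E[X²] = Var + (mean)², giving A: 4.5; B: 142.85; C: 17.62; D: 105.363.
Overall E[X²] = 0.4·4.5 + 0.2·142.85 + 0.2·17.62 + 0.2·105.363 = 54.9667.

54.967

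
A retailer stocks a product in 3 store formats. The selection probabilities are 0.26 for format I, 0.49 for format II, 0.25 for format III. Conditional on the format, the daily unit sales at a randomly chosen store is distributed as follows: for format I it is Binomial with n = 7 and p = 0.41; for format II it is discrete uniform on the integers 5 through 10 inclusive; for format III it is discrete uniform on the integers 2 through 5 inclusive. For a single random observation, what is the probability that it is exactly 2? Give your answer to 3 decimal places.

Conditional on each format, P(X = 2): I: 0.252375; II: 0; III: 0.25.
By total probability, P(X = 2) = 0.26·0.252375 + 0.49·0 + 0.25·0.25 = 0.128118.

0.128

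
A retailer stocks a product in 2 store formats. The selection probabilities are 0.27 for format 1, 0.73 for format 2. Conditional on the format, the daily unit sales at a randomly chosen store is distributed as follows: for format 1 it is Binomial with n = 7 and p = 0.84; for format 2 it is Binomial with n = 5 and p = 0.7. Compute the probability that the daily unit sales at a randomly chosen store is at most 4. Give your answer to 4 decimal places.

Conditional on each format, P(X ≤ 4): 1: 0.0866251; 2: 0.83193.
By total probability, P(X ≤ 4) = 0.27·0.0866251 + 0.73·0.83193 = 0.630698.

0.6307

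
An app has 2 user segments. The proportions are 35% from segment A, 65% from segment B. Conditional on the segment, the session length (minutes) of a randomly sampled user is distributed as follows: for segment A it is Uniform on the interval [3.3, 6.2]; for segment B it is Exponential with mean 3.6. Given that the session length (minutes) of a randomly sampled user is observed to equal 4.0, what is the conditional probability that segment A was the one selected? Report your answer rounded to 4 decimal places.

0.6700

Likelihoods f(4.0 | ·): A: 0.344828; B: 0.0914425.
Posterior ∝ prior × likelihood. Numerator for A: 0.35·0.344828 = 0.12069.
Normalizing constant: 0.35·0.344828 + 0.65·0.0914425 = 0.180127.
P(A | observation) = 0.12069 / 0.180127 = 0.670024.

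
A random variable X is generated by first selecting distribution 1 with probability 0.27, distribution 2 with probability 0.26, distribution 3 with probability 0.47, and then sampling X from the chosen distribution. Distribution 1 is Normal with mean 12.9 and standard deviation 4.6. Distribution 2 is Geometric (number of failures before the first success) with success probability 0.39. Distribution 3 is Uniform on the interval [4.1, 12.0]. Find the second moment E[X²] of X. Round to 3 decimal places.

85.224

For each component E[X²] = Var + (mean)², giving 1: 187.57; 2: 6.45694; 3: 70.0033.
Overall E[X²] = 0.27·187.57 + 0.26·6.45694 + 0.47·70.0033 = 85.2243.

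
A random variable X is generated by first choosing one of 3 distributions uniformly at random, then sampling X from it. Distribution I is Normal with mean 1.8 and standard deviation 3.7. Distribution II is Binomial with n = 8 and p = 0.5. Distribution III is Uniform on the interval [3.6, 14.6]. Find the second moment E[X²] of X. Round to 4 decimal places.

42.6078

For each component E[X²] = Var + (mean)², giving I: 16.93; II: 18; III: 92.8933.
Overall E[X²] = 0.333333·16.93 + 0.333333·18 + 0.333333·92.8933 = 42.6078.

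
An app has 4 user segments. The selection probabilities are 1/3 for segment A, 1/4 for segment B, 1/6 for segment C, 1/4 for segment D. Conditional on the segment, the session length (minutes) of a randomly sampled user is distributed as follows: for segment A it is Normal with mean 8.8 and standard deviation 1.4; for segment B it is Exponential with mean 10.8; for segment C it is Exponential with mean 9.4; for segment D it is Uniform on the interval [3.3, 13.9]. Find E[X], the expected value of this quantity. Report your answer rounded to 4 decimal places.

9.3500

Component means — A: 8.8; B: 10.8; C: 9.4; D: 8.6.
E[X] = 0.333333·8.8 + 0.25·10.8 + 0.166667·9.4 + 0.25·8.6 = 9.35.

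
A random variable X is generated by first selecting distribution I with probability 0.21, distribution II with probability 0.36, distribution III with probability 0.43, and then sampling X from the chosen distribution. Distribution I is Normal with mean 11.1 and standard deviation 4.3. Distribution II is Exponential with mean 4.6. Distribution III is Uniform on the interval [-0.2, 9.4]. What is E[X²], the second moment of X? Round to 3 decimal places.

For each component E[X²] = Var + (mean)², giving I: 141.7; II: 42.32; III: 28.84.
Overall E[X²] = 0.21·141.7 + 0.36·42.32 + 0.43·28.84 = 57.3934.

57.393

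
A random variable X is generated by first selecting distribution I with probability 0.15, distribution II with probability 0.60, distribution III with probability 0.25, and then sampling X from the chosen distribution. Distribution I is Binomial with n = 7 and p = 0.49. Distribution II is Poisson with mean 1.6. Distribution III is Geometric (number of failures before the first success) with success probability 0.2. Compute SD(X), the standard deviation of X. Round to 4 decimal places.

Per component, I: μ=3.43, E[X²]=13.5142; II: μ=1.6, E[X²]=4.16; III: μ=4, E[X²]=36.
E[X] = 0.15·3.43 + 0.6·1.6 + 0.25·4 = 2.4745.
E[X²] = 0.15·13.5142 + 0.6·4.16 + 0.25·36 = 13.5231.
Var(X) = E[X²] − (E[X])² = 13.5231 − 6.12315 = 7.39998.
SD(X) = √7.39998 = 2.72029.

2.7203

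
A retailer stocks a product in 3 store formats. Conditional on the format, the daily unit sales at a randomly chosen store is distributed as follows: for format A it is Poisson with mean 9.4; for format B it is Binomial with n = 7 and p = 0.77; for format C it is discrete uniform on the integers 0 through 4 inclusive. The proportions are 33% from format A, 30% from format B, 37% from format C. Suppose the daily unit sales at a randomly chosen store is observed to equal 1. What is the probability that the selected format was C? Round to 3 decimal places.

0.993

Likelihoods P(X=1 | ·): A: 0.000777606; B: 0.000797913; C: 0.2.
Posterior ∝ prior × likelihood. Numerator for C: 0.37·0.2 = 0.074.
Normalizing constant: 0.33·0.000777606 + 0.3·0.000797913 + 0.37·0.2 = 0.074496.
P(C | observation) = 0.074 / 0.074496 = 0.993342.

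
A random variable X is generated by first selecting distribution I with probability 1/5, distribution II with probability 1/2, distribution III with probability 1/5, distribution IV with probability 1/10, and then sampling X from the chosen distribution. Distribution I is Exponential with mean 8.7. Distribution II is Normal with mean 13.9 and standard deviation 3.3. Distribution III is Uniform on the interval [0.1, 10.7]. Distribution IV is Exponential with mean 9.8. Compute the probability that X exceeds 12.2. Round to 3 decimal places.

Conditional on each component, P(X > 12.2): I: 0.246031; II: 0.696776; III: 0; IV: 0.28797.
By total probability, P(X > 12.2) = 0.2·0.246031 + 0.5·0.696776 + 0.2·0 + 0.1·0.28797 = 0.426391.

0.426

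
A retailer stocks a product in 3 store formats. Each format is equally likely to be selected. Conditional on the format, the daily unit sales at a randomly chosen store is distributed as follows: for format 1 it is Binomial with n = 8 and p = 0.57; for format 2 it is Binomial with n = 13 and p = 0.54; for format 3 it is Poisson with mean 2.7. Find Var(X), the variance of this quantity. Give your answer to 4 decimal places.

5.7604

Per component, 1: μ=4.56, E[X²]=22.7544; 2: μ=7.02, E[X²]=52.5096; 3: μ=2.7, E[X²]=9.99.
E[X] = 0.333333·4.56 + 0.333333·7.02 + 0.333333·2.7 = 4.76.
E[X²] = 0.333333·22.7544 + 0.333333·52.5096 + 0.333333·9.99 = 28.418.
Var(X) = E[X²] − (E[X])² = 28.418 − 22.6576 = 5.7604.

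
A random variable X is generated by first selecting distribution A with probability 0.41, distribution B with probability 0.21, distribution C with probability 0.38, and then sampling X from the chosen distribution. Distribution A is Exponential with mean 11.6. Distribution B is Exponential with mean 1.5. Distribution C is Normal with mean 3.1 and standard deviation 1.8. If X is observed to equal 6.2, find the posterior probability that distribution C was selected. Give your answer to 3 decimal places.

0.454

Likelihoods f(6.2 | ·): A: 0.0505149; B: 0.0106862; C: 0.0503.
Posterior ∝ prior × likelihood. Numerator for C: 0.38·0.0503 = 0.019114.
Normalizing constant: 0.41·0.0505149 + 0.21·0.0106862 + 0.38·0.0503 = 0.0420692.
P(C | observation) = 0.019114 / 0.0420692 = 0.454347.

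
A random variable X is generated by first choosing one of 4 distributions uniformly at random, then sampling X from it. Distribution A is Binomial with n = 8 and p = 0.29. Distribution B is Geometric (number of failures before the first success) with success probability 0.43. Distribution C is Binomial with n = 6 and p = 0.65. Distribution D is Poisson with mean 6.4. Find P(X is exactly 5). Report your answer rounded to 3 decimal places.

0.115

Conditional on each component, P(X = 5): A: 0.0411105; B: 0.0258728; C: 0.243661; D: 0.148674.
By total probability, P(X = 5) = 0.25·0.0411105 + 0.25·0.0258728 + 0.25·0.243661 + 0.25·0.148674 = 0.114829.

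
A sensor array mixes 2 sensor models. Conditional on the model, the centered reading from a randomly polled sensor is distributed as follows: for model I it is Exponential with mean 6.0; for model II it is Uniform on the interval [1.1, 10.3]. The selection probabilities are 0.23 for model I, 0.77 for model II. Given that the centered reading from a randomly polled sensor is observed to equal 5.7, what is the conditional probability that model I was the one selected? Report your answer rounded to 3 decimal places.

0.150

Likelihoods f(5.7 | ·): I: 0.0644568; II: 0.108696.
Posterior ∝ prior × likelihood. Numerator for I: 0.23·0.0644568 = 0.0148251.
Normalizing constant: 0.23·0.0644568 + 0.77·0.108696 = 0.0985207.
P(I | observation) = 0.0148251 / 0.0985207 = 0.150477.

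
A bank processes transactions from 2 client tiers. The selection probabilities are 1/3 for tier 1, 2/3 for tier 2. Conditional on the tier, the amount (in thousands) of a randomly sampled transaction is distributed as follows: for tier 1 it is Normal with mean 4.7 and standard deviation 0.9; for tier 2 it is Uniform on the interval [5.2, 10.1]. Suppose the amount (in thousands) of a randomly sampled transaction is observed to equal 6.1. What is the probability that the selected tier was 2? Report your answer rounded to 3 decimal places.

0.755

Likelihoods f(6.1 | ·): 1: 0.132198; 2: 0.204082.
Posterior ∝ prior × likelihood. Numerator for 2: 0.666667·0.204082 = 0.136054.
Normalizing constant: 0.333333·0.132198 + 0.666667·0.204082 = 0.18012.
P(2 | observation) = 0.136054 / 0.18012 = 0.755353.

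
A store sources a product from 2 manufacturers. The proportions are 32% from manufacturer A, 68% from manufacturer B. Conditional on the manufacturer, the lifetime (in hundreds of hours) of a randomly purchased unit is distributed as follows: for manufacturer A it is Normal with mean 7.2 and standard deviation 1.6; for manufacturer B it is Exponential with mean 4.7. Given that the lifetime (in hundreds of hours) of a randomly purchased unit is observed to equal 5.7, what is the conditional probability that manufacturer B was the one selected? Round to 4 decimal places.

Likelihoods f(5.7 | ·): A: 0.160671; B: 0.063271.
Posterior ∝ prior × likelihood. Numerator for B: 0.68·0.063271 = 0.0430243.
Normalizing constant: 0.32·0.160671 + 0.68·0.063271 = 0.094439.
P(B | observation) = 0.0430243 / 0.094439 = 0.455577.

0.4556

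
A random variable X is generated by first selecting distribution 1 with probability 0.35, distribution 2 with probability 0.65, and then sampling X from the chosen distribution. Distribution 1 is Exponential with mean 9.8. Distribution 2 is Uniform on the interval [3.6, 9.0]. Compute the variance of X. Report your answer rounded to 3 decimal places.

37.980

Per component, 1: μ=9.8, E[X²]=192.08; 2: μ=6.3, E[X²]=42.12.
E[X] = 0.35·9.8 + 0.65·6.3 = 7.525.
E[X²] = 0.35·192.08 + 0.65·42.12 = 94.606.
Var(X) = E[X²] − (E[X])² = 94.606 − 56.6256 = 37.9804.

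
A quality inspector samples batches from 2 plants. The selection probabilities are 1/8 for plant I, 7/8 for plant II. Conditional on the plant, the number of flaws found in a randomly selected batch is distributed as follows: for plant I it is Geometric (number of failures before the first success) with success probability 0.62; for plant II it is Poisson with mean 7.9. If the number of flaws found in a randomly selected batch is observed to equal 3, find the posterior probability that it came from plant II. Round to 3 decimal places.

Likelihoods P(X=3 | ·): I: 0.0340206; II: 0.0304652.
Posterior ∝ prior × likelihood. Numerator for II: 0.875·0.0304652 = 0.026657.
Normalizing constant: 0.125·0.0340206 + 0.875·0.0304652 = 0.0309096.
P(II | observation) = 0.026657 / 0.0309096 = 0.862419.

0.862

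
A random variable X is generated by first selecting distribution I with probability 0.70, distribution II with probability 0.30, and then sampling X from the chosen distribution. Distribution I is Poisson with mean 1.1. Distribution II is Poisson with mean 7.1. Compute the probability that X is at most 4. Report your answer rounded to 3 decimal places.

Conditional on each component, P(X ≤ 4): I: 0.994565; II: 0.164063.
By total probability, P(X ≤ 4) = 0.7·0.994565 + 0.3·0.164063 = 0.745414.

0.745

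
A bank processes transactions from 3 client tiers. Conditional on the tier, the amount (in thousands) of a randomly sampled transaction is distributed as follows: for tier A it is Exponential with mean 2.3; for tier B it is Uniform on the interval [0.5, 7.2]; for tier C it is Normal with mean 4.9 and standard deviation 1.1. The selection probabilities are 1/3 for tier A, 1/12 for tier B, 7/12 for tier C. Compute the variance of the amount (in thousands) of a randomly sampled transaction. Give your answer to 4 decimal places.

4.2157

Per component, A: μ=2.3, E[X²]=10.58; B: μ=3.85, E[X²]=18.5633; C: μ=4.9, E[X²]=25.22.
E[X] = 0.333333·2.3 + 0.0833333·3.85 + 0.583333·4.9 = 3.94583.
E[X²] = 0.333333·10.58 + 0.0833333·18.5633 + 0.583333·25.22 = 19.7853.
Var(X) = E[X²] − (E[X])² = 19.7853 − 15.5696 = 4.21568.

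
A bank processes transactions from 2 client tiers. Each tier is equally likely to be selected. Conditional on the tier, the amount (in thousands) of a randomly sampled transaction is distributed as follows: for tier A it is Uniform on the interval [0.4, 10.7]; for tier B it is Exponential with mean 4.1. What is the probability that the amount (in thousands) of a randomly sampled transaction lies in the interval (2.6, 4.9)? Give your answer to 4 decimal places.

Conditional on each tier, P(2.6 < X < 4.9): A: 0.223301; B: 0.227721.
By total probability, P(2.6 < X < 4.9) = 0.5·0.223301 + 0.5·0.227721 = 0.225511.

0.2255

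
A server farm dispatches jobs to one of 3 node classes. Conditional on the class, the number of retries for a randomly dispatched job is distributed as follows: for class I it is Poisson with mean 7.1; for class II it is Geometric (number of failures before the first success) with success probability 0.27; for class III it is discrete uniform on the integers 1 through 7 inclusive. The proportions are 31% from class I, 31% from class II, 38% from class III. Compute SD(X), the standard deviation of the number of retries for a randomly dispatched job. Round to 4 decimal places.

3.1643

Per component, I: μ=7.1, E[X²]=57.51; II: μ=2.7037, E[X²]=17.3237; III: μ=4, E[X²]=20.
E[X] = 0.31·7.1 + 0.31·2.7037 + 0.38·4 = 4.55915.
E[X²] = 0.31·57.51 + 0.31·17.3237 + 0.38·20 = 30.7985.
Var(X) = E[X²] − (E[X])² = 30.7985 − 20.7858 = 10.0126.
SD(X) = √10.0126 = 3.16427.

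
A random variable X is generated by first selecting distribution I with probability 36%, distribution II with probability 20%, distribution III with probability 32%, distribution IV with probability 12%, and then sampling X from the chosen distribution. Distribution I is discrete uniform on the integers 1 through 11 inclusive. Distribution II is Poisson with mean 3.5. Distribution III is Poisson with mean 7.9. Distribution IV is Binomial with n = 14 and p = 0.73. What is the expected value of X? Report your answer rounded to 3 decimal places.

6.614

Component means — I: 6; II: 3.5; III: 7.9; IV: 10.22.
E[X] = 0.36·6 + 0.2·3.5 + 0.32·7.9 + 0.12·10.22 = 6.6144.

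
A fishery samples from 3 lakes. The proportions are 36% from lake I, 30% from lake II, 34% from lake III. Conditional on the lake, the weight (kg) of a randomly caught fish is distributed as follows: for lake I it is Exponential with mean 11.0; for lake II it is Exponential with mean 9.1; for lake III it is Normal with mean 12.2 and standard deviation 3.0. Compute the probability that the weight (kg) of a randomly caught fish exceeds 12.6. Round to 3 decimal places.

0.342

Conditional on each lake, P(X > 12.6): I: 0.318079; II: 0.25042; III: 0.446965.
By total probability, P(X > 12.6) = 0.36·0.318079 + 0.3·0.25042 + 0.34·0.446965 = 0.341603.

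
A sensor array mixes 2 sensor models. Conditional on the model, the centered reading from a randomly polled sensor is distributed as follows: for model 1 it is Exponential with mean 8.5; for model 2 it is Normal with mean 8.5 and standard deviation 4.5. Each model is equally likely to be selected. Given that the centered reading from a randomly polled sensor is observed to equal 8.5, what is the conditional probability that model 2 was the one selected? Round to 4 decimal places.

0.6720

Likelihoods f(8.5 | ·): 1: 0.0432799; 2: 0.0886538.
Posterior ∝ prior × likelihood. Numerator for 2: 0.5·0.0886538 = 0.0443269.
Normalizing constant: 0.5·0.0432799 + 0.5·0.0886538 = 0.0659669.
P(2 | observation) = 0.0443269 / 0.0659669 = 0.671957.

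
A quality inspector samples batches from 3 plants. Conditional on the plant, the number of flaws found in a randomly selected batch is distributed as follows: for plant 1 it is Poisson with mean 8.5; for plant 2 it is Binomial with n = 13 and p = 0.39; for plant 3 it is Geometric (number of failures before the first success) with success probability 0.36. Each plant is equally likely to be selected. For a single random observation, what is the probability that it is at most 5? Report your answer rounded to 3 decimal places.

0.562

Conditional on each plant, P(X ≤ 5): 1: 0.149597; 2: 0.603763; 3: 0.931281.
By total probability, P(X ≤ 5) = 0.333333·0.149597 + 0.333333·0.603763 + 0.333333·0.931281 = 0.561547.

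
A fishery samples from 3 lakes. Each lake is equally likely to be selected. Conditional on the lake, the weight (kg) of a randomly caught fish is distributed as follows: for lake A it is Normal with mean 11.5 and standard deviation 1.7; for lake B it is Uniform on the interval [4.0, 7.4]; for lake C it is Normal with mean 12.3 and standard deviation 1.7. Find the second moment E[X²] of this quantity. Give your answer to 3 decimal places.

107.591

For each component E[X²] = Var + (mean)², giving A: 135.14; B: 33.4533; C: 154.18.
Overall E[X²] = 0.333333·135.14 + 0.333333·33.4533 + 0.333333·154.18 = 107.591.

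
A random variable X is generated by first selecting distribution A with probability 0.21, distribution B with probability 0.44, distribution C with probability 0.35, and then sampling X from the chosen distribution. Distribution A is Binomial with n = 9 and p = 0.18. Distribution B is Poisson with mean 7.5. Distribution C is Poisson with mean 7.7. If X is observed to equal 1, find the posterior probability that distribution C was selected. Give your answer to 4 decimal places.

Likelihoods P(X=1 | ·): A: 0.331151; B: 0.00414813; C: 0.00348677.
Posterior ∝ prior × likelihood. Numerator for C: 0.35·0.00348677 = 0.00122037.
Normalizing constant: 0.21·0.331151 + 0.44·0.00414813 + 0.35·0.00348677 = 0.0725872.
P(C | observation) = 0.00122037 / 0.0725872 = 0.0168125.

0.0168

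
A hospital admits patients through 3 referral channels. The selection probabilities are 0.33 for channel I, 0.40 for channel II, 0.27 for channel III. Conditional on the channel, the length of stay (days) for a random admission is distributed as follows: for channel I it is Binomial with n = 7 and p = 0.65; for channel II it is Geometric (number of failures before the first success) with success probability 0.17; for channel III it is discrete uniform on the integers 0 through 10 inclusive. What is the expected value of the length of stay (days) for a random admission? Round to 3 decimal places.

Component means — I: 4.55; II: 4.88235; III: 5.
E[X] = 0.33·4.55 + 0.4·4.88235 + 0.27·5 = 4.80444.

4.804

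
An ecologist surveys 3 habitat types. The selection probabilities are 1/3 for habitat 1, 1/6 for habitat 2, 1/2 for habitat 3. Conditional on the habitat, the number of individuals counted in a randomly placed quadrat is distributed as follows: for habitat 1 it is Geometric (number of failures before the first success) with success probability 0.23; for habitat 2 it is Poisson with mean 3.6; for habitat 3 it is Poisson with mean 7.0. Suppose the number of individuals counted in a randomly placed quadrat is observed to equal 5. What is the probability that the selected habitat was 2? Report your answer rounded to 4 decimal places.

Likelihoods P(X=5 | ·): 1: 0.062256; 2: 0.13768; 3: 0.127717.
Posterior ∝ prior × likelihood. Numerator for 2: 0.166667·0.13768 = 0.0229467.
Normalizing constant: 0.333333·0.062256 + 0.166667·0.13768 + 0.5·0.127717 = 0.107557.
P(2 | observation) = 0.0229467 / 0.107557 = 0.213344.

0.2133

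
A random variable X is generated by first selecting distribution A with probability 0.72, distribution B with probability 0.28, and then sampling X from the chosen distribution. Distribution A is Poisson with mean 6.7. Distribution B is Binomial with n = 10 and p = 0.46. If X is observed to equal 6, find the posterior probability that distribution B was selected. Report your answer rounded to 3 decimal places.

Likelihoods P(X=6 | ·): A: 0.154648; B: 0.169177.
Posterior ∝ prior × likelihood. Numerator for B: 0.28·0.169177 = 0.0473696.
Normalizing constant: 0.72·0.154648 + 0.28·0.169177 = 0.158716.
P(B | observation) = 0.0473696 / 0.158716 = 0.298455.

0.298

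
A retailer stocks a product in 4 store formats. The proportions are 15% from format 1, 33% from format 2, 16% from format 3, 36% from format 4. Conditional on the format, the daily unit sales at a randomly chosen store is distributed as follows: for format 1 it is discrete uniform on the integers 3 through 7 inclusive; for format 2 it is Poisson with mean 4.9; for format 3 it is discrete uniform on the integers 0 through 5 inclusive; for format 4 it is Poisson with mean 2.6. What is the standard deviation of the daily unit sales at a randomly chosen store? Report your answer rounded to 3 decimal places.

2.171

Per component, 1: μ=5, E[X²]=27; 2: μ=4.9, E[X²]=28.91; 3: μ=2.5, E[X²]=9.16667; 4: μ=2.6, E[X²]=9.36.
E[X] = 0.15·5 + 0.33·4.9 + 0.16·2.5 + 0.36·2.6 = 3.703.
E[X²] = 0.15·27 + 0.33·28.91 + 0.16·9.16667 + 0.36·9.36 = 18.4266.
Var(X) = E[X²] − (E[X])² = 18.4266 − 13.7122 = 4.71436.
SD(X) = √4.71436 = 2.17126.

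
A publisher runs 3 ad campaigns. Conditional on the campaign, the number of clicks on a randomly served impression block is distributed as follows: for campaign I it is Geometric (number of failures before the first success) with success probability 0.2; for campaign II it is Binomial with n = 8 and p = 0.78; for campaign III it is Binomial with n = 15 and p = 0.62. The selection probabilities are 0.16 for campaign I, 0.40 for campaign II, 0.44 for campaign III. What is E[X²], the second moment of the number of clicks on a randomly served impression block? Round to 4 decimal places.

61.4947

For each component E[X²] = Var + (mean)², giving I: 36; II: 40.3104; III: 90.024.
Overall E[X²] = 0.16·36 + 0.4·40.3104 + 0.44·90.024 = 61.4947.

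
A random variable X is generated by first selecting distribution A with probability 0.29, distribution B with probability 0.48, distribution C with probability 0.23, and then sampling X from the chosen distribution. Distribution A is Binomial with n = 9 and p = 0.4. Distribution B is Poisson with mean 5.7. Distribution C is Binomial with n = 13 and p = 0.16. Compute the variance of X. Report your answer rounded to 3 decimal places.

Per component, A: μ=3.6, E[X²]=15.12; B: μ=5.7, E[X²]=38.19; C: μ=2.08, E[X²]=6.0736.
E[X] = 0.29·3.6 + 0.48·5.7 + 0.23·2.08 = 4.2584.
E[X²] = 0.29·15.12 + 0.48·38.19 + 0.23·6.0736 = 24.1129.
Var(X) = E[X²] − (E[X])² = 24.1129 − 18.134 = 5.97896.

5.979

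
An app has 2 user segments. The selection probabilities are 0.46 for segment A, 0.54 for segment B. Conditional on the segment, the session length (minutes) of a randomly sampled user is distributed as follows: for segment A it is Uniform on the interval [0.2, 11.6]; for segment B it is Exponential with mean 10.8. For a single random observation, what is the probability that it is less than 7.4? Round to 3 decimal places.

Conditional on each segment, P(X < 7.4): A: 0.631579; B: 0.496003.
By total probability, P(X < 7.4) = 0.46·0.631579 + 0.54·0.496003 = 0.558368.

0.558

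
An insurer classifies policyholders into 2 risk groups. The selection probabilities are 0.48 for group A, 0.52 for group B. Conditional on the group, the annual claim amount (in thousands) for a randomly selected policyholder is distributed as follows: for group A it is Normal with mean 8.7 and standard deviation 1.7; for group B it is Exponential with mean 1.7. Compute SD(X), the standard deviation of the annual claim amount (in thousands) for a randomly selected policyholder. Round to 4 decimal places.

3.8885

Per component, A: μ=8.7, E[X²]=78.58; B: μ=1.7, E[X²]=5.78.
E[X] = 0.48·8.7 + 0.52·1.7 = 5.06.
E[X²] = 0.48·78.58 + 0.52·5.78 = 40.724.
Var(X) = E[X²] − (E[X])² = 40.724 − 25.6036 = 15.1204.
SD(X) = √15.1204 = 3.8885.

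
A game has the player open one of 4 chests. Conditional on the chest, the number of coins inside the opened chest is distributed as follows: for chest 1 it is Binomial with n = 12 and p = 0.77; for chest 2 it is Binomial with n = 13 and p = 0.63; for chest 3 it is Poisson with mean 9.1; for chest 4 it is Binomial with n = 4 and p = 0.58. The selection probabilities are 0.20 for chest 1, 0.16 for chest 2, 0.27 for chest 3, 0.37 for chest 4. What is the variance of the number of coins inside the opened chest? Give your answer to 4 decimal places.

Per component, 1: μ=9.24, E[X²]=87.5028; 2: μ=8.19, E[X²]=70.1064; 3: μ=9.1, E[X²]=91.91; 4: μ=2.32, E[X²]=6.3568.
E[X] = 0.2·9.24 + 0.16·8.19 + 0.27·9.1 + 0.37·2.32 = 6.4738.
E[X²] = 0.2·87.5028 + 0.16·70.1064 + 0.27·91.91 + 0.37·6.3568 = 55.8853.
Var(X) = E[X²] − (E[X])² = 55.8853 − 41.9101 = 13.9752.

13.9752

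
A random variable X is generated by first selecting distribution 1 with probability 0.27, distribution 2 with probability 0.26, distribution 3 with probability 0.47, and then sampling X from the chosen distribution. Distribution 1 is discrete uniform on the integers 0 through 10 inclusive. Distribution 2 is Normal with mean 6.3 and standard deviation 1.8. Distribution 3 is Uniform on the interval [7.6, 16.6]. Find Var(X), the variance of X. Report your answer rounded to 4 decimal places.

Per component, 1: μ=5, E[X²]=35; 2: μ=6.3, E[X²]=42.93; 3: μ=12.1, E[X²]=153.16.
E[X] = 0.27·5 + 0.26·6.3 + 0.47·12.1 = 8.675.
E[X²] = 0.27·35 + 0.26·42.93 + 0.47·153.16 = 92.597.
Var(X) = E[X²] − (E[X])² = 92.597 − 75.2556 = 17.3414.

17.3414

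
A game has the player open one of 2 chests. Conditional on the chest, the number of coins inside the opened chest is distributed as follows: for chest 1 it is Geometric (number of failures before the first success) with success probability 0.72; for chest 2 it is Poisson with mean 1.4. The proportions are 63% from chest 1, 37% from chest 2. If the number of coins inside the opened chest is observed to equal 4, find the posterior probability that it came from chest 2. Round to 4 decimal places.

Likelihoods P(X=4 | ·): 1: 0.00442552; 2: 0.039472.
Posterior ∝ prior × likelihood. Numerator for 2: 0.37·0.039472 = 0.0146046.
Normalizing constant: 0.63·0.00442552 + 0.37·0.039472 = 0.0173927.
P(2 | observation) = 0.0146046 / 0.0173927 = 0.839698.

0.8397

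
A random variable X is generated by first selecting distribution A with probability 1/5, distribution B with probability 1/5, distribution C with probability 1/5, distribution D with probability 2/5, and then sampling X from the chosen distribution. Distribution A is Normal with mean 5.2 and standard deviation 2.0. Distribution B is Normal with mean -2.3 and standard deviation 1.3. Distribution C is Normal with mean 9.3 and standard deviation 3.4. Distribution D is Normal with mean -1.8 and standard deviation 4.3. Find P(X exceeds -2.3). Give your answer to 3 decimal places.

Conditional on each component, P(X > -2.3): A: 0.999912; B: 0.5; C: 0.999677; D: 0.546284.
By total probability, P(X > -2.3) = 0.2·0.999912 + 0.2·0.5 + 0.2·0.999677 + 0.4·0.546284 = 0.718431.

0.718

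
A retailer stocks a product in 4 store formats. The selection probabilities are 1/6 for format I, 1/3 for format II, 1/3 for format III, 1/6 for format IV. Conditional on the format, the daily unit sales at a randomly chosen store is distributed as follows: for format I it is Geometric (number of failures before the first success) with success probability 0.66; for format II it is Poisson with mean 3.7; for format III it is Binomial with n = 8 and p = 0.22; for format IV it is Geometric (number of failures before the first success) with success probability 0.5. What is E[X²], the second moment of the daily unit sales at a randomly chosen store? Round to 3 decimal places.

7.961

For each component E[X²] = Var + (mean)², giving I: 1.04591; II: 17.39; III: 4.4704; IV: 3.
Overall E[X²] = 0.166667·1.04591 + 0.333333·17.39 + 0.333333·4.4704 + 0.166667·3 = 7.96112.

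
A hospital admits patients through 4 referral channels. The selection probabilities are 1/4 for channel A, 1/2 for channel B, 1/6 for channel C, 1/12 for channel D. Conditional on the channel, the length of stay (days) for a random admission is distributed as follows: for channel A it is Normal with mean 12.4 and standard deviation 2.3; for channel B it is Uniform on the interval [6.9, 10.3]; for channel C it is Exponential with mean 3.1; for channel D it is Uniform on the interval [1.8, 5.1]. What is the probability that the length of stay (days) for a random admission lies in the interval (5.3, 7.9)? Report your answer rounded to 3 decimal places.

Conditional on each channel, P(5.3 < X < 7.9): A: 0.0241908; B: 0.294118; C: 0.102716; D: 0.
By total probability, P(5.3 < X < 7.9) = 0.25·0.0241908 + 0.5·0.294118 + 0.166667·0.102716 + 0.0833333·0 = 0.170226.

0.170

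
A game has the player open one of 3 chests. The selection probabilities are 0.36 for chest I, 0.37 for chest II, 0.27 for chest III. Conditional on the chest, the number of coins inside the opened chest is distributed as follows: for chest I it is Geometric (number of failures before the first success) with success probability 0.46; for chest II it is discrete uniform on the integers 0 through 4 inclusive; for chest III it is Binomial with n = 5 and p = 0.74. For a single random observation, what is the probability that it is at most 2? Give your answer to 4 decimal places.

0.5562

Conditional on each chest, P(X ≤ 2): I: 0.842536; II: 0.6; III: 0.114342.
By total probability, P(X ≤ 2) = 0.36·0.842536 + 0.37·0.6 + 0.27·0.114342 = 0.556185.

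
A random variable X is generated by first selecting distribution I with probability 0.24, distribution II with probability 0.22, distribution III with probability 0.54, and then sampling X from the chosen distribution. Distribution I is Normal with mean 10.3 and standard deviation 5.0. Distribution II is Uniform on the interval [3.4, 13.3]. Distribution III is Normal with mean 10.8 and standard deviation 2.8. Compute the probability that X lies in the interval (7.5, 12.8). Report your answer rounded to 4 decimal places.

0.5620

Conditional on each component, P(7.5 < X < 12.8): I: 0.403723; II: 0.535354; III: 0.64319.
By total probability, P(7.5 < X < 12.8) = 0.24·0.403723 + 0.22·0.535354 + 0.54·0.64319 = 0.561994.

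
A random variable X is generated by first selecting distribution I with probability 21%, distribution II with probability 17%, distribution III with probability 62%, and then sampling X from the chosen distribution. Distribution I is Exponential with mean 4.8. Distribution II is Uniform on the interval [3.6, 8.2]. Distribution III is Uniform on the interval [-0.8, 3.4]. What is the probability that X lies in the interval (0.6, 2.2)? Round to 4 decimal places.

Conditional on each component, P(0.6 < X < 2.2): I: 0.25016; II: 0; III: 0.380952.
By total probability, P(0.6 < X < 2.2) = 0.21·0.25016 + 0.17·0 + 0.62·0.380952 = 0.288724.

0.2887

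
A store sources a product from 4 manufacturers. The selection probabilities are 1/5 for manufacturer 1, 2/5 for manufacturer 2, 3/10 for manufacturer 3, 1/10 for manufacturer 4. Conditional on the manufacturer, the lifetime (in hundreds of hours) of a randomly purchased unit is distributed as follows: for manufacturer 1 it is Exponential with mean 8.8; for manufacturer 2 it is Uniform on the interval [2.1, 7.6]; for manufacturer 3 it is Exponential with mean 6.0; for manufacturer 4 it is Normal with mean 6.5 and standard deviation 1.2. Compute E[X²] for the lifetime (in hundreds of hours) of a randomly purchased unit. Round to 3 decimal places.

67.362

For each component E[X²] = Var + (mean)², giving 1: 154.88; 2: 26.0433; 3: 72; 4: 43.69.
Overall E[X²] = 0.2·154.88 + 0.4·26.0433 + 0.3·72 + 0.1·43.69 = 67.3623.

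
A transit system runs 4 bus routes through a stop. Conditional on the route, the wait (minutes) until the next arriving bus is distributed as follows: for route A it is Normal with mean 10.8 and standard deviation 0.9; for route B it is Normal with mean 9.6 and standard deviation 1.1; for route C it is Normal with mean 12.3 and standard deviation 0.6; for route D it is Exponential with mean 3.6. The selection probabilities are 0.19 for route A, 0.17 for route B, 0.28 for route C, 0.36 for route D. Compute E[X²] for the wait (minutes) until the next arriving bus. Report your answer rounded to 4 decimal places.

For each component E[X²] = Var + (mean)², giving A: 117.45; B: 93.37; C: 151.65; D: 25.92.
Overall E[X²] = 0.19·117.45 + 0.17·93.37 + 0.28·151.65 + 0.36·25.92 = 89.9816.

89.9816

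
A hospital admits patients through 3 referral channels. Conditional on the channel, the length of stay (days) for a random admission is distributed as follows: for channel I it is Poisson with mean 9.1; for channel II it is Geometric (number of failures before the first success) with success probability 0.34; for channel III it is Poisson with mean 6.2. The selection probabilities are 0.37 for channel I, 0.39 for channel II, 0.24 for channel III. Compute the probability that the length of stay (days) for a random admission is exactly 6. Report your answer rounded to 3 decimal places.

0.082

Conditional on each channel, P(X = 6): I: 0.0880716; II: 0.0281023; III: 0.1601.
By total probability, P(X = 6) = 0.37·0.0880716 + 0.39·0.0281023 + 0.24·0.1601 = 0.0819705.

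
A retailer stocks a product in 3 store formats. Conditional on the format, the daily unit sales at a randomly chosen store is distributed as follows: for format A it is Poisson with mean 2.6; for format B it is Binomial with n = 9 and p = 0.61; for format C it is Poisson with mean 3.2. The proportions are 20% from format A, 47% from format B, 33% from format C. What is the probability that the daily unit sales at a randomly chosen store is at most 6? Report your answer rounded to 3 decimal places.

0.864

Conditional on each format, P(X ≤ 6): A: 0.98283; B: 0.748933; C: 0.955381.
By total probability, P(X ≤ 6) = 0.2·0.98283 + 0.47·0.748933 + 0.33·0.955381 = 0.86384.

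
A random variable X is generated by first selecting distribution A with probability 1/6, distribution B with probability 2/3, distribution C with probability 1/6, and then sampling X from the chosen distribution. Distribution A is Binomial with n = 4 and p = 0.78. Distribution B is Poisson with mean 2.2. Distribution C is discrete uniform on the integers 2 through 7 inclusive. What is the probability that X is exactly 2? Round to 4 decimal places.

Conditional on each component, P(X = 2): A: 0.176679; B: 0.268144; C: 0.166667.
By total probability, P(X = 2) = 0.166667·0.176679 + 0.666667·0.268144 + 0.166667·0.166667 = 0.235987.

0.2360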